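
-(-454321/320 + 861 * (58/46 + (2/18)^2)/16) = 268518061/198720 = 1351.24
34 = 34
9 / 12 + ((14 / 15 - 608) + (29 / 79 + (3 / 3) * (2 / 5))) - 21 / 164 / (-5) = -29419382 / 48585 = -605.52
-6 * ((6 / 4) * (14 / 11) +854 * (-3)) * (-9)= -1520694 / 11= -138244.91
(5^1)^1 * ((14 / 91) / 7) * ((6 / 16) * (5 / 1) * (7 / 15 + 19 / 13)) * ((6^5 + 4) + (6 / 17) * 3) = 62170660 / 20111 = 3091.38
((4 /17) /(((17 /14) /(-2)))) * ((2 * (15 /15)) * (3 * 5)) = -3360 /289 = -11.63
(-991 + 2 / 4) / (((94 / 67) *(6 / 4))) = -132727 / 282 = -470.66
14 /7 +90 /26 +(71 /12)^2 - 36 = 8365 /1872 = 4.47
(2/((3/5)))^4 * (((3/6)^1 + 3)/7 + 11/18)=100000/729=137.17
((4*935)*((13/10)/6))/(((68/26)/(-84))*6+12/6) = 20111/45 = 446.91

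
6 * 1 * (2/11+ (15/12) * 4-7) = -120/11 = -10.91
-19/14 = -1.36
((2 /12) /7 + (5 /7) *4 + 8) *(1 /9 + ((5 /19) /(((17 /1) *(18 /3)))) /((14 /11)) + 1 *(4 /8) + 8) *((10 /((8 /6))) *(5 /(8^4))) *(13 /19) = 104127164375 /177367744512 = 0.59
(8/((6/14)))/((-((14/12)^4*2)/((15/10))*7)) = -2592/2401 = -1.08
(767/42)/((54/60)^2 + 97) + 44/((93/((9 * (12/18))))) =19264138/6367431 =3.03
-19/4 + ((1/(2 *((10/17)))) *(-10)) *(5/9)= -341/36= -9.47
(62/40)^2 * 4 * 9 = 8649/100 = 86.49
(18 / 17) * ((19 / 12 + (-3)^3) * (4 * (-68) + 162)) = 50325 / 17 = 2960.29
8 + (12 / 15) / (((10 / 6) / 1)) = 212 / 25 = 8.48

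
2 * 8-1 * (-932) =948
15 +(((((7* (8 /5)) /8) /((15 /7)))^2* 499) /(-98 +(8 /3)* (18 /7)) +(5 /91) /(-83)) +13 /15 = 366716513521 /27105828750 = 13.53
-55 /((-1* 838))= 55 /838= 0.07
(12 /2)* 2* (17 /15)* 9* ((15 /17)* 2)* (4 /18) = 48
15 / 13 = 1.15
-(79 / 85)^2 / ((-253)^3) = 6241 / 117003651325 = 0.00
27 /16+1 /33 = 907 /528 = 1.72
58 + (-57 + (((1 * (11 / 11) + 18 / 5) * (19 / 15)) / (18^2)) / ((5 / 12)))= 10562 / 10125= 1.04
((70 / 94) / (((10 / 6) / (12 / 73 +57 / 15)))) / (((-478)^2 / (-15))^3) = -0.00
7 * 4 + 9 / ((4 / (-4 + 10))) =41.50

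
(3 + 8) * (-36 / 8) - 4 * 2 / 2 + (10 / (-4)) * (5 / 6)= -667 / 12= -55.58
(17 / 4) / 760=17 / 3040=0.01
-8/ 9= -0.89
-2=-2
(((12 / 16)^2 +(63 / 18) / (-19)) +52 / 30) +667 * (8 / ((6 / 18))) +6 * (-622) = 12278.11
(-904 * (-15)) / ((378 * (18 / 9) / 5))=5650 / 63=89.68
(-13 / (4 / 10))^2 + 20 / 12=12695 / 12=1057.92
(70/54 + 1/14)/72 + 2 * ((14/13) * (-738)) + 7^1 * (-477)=-1743749615/353808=-4928.52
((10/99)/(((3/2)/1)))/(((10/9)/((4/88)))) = 0.00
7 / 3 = 2.33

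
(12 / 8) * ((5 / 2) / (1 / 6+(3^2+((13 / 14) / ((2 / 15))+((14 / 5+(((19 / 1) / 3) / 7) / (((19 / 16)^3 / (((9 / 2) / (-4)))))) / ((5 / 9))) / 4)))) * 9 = 25585875 / 12976721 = 1.97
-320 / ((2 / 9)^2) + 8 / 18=-58316 / 9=-6479.56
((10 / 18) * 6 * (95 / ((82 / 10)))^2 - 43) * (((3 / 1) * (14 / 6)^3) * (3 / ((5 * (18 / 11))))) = 7694659973 / 1361610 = 5651.15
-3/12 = -1/4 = -0.25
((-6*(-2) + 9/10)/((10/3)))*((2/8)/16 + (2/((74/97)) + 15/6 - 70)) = -11888253/47360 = -251.02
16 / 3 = 5.33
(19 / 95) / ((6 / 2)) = 1 / 15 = 0.07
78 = 78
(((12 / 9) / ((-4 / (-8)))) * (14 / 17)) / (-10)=-56 / 255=-0.22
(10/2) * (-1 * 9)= -45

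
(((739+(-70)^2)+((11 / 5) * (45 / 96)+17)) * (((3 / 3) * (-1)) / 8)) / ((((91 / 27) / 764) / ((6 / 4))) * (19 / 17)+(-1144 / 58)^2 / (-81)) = 3080055251475 / 20906129792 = 147.33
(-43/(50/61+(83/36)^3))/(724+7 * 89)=-40792896/16708101343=-0.00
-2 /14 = -1 /7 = -0.14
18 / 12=3 / 2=1.50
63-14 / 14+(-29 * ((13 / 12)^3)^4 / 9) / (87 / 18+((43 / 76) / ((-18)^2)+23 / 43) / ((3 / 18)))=32181692162034353539 / 527962801497440256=60.95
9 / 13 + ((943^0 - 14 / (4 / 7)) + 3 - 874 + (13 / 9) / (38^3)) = -5738266667 / 6420024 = -893.81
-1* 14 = -14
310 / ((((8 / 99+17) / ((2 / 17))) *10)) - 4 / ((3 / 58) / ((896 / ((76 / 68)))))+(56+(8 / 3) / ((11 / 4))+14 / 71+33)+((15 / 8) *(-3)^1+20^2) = -11048275756971 / 179611256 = -61512.16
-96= -96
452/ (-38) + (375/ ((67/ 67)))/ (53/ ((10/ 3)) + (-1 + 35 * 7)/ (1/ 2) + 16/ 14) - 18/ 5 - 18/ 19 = -52727636/ 3358535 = -15.70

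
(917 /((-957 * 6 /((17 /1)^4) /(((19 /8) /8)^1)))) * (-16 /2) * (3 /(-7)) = -207883769 /15312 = -13576.53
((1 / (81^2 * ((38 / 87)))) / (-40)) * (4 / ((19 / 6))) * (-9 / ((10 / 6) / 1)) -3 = -1462021 / 487350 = -3.00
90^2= 8100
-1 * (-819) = 819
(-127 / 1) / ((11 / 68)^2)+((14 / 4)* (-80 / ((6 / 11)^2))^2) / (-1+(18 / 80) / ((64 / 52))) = -1612196243024 / 5125923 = -314518.23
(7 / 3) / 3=7 / 9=0.78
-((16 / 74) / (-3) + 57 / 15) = -2069 / 555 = -3.73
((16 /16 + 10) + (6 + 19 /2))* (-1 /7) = -53 /14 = -3.79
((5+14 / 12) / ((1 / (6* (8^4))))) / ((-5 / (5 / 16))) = -9472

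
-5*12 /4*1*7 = -105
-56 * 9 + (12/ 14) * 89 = -2994/ 7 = -427.71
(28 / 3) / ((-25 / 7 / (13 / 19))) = -2548 / 1425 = -1.79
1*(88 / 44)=2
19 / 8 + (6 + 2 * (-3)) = 19 / 8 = 2.38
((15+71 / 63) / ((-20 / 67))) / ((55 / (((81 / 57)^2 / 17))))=-1378458 / 11813725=-0.12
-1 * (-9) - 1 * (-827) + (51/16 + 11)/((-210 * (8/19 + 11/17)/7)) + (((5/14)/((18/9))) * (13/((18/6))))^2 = 753878269/901600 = 836.16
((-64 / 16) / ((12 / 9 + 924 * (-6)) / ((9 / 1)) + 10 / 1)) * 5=270 / 8179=0.03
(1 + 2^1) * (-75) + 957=732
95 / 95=1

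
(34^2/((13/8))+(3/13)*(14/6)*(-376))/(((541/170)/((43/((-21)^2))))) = 48362960/3101553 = 15.59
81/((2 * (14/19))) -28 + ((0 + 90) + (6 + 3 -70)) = 55.96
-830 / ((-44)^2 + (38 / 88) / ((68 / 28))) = -620840 / 1448261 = -0.43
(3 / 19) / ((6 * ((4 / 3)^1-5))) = -3 / 418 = -0.01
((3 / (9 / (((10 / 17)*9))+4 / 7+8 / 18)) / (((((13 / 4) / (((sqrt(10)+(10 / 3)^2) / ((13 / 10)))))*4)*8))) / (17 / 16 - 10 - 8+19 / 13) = -140000 / 23866739 - 12600*sqrt(10) / 23866739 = -0.01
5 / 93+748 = 69569 / 93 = 748.05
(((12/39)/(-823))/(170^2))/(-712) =1/55037795800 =0.00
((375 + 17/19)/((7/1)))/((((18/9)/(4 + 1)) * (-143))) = -17855/19019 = -0.94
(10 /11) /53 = 10 /583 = 0.02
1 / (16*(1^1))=1 / 16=0.06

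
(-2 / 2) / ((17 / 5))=-5 / 17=-0.29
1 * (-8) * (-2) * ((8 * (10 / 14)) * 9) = 5760 / 7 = 822.86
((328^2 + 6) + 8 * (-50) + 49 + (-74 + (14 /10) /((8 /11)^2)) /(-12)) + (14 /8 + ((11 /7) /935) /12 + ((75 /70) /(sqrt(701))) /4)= 15 * sqrt(701) /39256 + 49007450311 /456960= 107246.71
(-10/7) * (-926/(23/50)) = 463000/161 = 2875.78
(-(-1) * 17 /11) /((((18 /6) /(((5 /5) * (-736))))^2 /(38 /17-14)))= -108339200 /99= -1094335.35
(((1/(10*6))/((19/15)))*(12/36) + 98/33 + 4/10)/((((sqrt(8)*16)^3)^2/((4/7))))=42311/188506114621440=0.00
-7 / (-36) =7 / 36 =0.19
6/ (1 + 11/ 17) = 3.64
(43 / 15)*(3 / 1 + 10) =559 / 15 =37.27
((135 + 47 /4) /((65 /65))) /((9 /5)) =2935 /36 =81.53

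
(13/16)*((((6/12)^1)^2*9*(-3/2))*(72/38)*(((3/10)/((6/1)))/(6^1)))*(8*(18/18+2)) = -3159/3040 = -1.04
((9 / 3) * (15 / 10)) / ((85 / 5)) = 9 / 34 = 0.26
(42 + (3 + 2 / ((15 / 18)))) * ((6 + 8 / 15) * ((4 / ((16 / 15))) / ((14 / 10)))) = 829.50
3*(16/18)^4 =1.87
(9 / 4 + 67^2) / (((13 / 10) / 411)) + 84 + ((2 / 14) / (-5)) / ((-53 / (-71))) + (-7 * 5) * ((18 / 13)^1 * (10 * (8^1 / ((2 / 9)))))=1402563.77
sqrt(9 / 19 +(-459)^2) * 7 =42 * sqrt(2112667) / 19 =3213.00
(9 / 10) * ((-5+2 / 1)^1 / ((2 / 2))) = -27 / 10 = -2.70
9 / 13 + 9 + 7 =217 / 13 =16.69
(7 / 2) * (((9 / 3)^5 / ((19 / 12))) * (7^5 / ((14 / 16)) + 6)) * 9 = 1764882756 / 19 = 92888566.11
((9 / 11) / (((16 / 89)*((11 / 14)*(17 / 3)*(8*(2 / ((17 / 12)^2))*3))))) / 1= 10591 / 247808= 0.04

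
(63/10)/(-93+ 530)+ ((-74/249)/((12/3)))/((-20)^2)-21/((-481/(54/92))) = 0.04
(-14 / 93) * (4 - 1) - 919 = -28503 / 31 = -919.45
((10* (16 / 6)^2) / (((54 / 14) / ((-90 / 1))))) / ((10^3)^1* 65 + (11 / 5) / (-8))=-256000 / 10028529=-0.03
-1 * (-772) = 772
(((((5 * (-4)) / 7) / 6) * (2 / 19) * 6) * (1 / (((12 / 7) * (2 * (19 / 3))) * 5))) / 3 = -1 / 1083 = -0.00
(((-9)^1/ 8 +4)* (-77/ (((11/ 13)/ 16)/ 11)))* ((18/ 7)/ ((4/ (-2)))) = 59202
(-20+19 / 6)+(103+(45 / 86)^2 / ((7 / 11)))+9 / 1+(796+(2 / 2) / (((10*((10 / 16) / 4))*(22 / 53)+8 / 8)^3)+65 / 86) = 15782348715140209 / 17681799829428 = 892.58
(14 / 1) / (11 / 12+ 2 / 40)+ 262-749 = -13703 / 29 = -472.52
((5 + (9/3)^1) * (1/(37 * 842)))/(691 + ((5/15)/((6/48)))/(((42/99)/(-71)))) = 28/26683401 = 0.00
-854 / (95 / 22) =-18788 / 95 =-197.77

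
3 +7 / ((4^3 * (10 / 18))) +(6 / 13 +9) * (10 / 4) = 111699 / 4160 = 26.85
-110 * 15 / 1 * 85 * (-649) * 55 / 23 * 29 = 145180488750 / 23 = 6312195163.04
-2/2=-1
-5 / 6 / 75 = -1 / 90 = -0.01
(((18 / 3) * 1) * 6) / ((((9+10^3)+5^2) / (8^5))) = 1140.86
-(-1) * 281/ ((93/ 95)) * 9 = 80085/ 31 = 2583.39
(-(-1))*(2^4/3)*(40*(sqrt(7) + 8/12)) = 706.65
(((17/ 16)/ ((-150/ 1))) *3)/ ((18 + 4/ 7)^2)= -833/ 13520000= -0.00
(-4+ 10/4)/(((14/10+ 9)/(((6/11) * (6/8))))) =-135/2288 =-0.06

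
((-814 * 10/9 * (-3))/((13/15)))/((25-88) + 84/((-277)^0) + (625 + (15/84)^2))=31908800/6584357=4.85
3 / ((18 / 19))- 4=-5 / 6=-0.83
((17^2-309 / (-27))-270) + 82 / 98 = 13795 / 441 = 31.28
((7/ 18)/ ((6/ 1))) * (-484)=-847/ 27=-31.37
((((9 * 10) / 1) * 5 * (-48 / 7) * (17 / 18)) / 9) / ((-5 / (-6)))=-2720 / 7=-388.57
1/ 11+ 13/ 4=147/ 44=3.34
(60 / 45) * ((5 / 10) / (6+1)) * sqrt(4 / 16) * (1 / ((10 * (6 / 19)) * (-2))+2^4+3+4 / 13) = 0.91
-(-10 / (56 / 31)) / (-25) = -31 / 140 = -0.22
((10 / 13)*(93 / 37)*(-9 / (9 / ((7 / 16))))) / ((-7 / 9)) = 4185 / 3848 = 1.09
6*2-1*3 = 9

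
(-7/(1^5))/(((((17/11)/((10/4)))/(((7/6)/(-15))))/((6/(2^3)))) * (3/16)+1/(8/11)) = 4312/377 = 11.44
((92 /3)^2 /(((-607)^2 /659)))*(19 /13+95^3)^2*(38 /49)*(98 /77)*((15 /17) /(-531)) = -29257146978194954763520 /14427032152533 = -2027939403.54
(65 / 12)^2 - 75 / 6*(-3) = 9625 / 144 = 66.84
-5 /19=-0.26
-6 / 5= -1.20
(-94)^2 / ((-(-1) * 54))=4418 / 27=163.63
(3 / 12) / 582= 1 / 2328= 0.00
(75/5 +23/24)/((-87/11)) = -4213/2088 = -2.02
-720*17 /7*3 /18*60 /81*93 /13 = -421600 /273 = -1544.32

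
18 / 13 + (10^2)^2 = 130018 / 13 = 10001.38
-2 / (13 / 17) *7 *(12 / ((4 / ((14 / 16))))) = -2499 / 52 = -48.06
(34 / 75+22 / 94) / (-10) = -2423 / 35250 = -0.07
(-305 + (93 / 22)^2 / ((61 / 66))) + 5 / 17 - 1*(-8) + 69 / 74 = -116673515 / 422059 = -276.44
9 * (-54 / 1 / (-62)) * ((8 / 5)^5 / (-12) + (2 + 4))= 3892698 / 96875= 40.18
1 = 1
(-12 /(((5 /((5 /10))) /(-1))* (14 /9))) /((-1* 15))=-9 /175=-0.05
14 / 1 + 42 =56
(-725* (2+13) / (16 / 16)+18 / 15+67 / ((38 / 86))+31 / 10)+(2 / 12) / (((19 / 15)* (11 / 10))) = -22402603 / 2090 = -10718.95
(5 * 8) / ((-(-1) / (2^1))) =80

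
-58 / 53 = -1.09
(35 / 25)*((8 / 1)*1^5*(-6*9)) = -3024 / 5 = -604.80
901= 901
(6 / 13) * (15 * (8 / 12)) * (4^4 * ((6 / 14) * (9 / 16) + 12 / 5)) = 283968 / 91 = 3120.53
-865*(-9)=7785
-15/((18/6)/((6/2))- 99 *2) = 15/197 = 0.08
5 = 5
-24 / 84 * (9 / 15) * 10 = -12 / 7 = -1.71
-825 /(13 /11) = -698.08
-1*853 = -853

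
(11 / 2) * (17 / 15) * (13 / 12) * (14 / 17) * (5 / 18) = 1001 / 648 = 1.54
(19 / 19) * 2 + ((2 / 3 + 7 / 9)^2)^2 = 41683 / 6561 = 6.35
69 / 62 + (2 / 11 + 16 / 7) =17093 / 4774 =3.58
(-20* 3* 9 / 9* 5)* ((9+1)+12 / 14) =-22800 / 7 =-3257.14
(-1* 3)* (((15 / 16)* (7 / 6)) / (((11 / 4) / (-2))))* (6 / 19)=315 / 418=0.75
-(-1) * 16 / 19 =16 / 19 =0.84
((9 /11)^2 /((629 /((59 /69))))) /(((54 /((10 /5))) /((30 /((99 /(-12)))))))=-2360 /19255577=-0.00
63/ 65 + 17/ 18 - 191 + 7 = -213041/ 1170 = -182.09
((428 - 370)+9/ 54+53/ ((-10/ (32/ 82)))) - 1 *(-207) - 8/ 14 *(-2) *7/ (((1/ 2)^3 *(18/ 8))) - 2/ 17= 18281101/ 62730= 291.43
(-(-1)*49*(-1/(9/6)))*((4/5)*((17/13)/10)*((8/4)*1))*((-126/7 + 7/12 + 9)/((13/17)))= 2860522/38025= 75.23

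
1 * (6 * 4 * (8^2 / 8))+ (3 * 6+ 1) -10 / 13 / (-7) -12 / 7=19055 / 91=209.40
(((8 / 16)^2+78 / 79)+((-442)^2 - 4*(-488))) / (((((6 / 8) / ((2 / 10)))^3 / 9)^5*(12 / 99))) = 46028273104191488 / 195281982421875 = 235.70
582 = 582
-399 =-399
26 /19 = 1.37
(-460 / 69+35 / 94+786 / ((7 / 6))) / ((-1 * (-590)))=1317487 / 1164660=1.13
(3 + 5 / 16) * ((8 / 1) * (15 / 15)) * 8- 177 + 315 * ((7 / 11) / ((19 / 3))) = 13930 / 209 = 66.65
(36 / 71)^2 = 0.26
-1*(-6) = 6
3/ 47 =0.06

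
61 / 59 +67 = 4014 / 59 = 68.03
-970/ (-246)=485/ 123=3.94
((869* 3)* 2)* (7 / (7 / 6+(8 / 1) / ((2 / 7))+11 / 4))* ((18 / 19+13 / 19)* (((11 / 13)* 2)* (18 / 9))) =597399264 / 94601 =6314.94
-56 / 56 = -1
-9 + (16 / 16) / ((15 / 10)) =-25 / 3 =-8.33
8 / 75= 0.11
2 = 2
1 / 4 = 0.25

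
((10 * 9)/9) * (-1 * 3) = -30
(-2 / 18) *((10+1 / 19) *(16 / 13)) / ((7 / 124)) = -378944 / 15561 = -24.35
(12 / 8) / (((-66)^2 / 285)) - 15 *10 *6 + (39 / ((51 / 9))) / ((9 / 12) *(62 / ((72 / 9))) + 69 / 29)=-18745213667 / 20849752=-899.06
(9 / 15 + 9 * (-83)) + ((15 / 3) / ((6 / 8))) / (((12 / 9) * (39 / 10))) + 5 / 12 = -580867 / 780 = -744.70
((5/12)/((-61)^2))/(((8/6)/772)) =965/14884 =0.06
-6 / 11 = -0.55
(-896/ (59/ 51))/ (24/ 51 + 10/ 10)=-526.67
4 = 4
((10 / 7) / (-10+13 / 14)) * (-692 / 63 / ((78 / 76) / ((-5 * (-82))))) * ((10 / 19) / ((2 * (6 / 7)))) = 28372000 / 133731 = 212.16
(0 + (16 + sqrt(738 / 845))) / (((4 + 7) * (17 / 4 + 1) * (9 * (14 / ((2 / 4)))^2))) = sqrt(410) / 8828820 + 4 / 101871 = 0.00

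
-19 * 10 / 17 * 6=-1140 / 17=-67.06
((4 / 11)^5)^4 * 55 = 5497558138880 / 61159090448414546291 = 0.00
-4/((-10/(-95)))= -38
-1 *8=-8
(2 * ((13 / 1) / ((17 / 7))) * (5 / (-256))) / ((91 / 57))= -285 / 2176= -0.13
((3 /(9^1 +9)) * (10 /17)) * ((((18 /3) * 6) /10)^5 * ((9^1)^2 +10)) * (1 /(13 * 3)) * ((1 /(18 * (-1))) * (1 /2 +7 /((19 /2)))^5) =-1170347570721 /52617103750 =-22.24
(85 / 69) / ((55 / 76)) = 1292 / 759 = 1.70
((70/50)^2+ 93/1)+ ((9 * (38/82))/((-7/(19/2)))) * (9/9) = 89.30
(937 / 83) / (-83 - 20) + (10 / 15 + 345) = 8862502 / 25647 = 345.56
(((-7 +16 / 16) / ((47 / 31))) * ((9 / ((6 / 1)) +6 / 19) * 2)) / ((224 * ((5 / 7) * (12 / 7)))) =-14973 / 285760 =-0.05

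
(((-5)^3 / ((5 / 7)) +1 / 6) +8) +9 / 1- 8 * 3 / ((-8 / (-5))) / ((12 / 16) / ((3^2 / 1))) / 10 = -1055 / 6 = -175.83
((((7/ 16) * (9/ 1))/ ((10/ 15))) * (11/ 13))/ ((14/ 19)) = 5643/ 832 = 6.78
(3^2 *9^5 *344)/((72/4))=10156428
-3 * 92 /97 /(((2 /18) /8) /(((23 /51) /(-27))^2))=-389344 /6812019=-0.06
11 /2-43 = -75 /2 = -37.50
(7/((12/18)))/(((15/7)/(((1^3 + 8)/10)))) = 441/100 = 4.41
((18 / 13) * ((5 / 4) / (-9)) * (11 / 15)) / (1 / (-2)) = 11 / 39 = 0.28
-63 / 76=-0.83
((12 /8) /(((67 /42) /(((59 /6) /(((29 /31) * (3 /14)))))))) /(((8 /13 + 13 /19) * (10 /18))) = 66409161 /1039505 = 63.89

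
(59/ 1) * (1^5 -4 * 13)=-3009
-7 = -7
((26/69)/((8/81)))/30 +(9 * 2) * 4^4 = 4239477/920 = 4608.13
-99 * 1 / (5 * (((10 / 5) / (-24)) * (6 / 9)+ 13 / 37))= -65934 / 985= -66.94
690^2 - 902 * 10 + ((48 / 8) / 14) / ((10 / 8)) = 16347812 / 35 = 467080.34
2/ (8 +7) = 0.13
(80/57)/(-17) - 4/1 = -3956/969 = -4.08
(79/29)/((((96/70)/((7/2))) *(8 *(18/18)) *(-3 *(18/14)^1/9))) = -2.03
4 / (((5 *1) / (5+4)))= 36 / 5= 7.20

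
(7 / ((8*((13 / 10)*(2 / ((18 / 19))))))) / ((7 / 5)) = 225 / 988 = 0.23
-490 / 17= -28.82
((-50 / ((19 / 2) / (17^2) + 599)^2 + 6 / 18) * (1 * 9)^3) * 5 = 145596751739415 / 119882830081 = 1214.49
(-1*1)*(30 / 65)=-6 / 13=-0.46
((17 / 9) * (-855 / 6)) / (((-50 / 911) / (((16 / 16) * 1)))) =294253 / 60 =4904.22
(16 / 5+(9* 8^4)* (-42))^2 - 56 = 59929645546376 / 25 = 2397185821855.04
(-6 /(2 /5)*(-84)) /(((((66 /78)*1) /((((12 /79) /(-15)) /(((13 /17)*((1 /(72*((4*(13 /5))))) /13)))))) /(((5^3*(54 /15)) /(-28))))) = 2680853760 /869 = 3084987.07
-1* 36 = -36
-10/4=-5/2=-2.50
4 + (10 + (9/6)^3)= 139/8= 17.38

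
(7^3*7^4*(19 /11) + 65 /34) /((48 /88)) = 532009493 /204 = 2607889.67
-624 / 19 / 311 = -624 / 5909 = -0.11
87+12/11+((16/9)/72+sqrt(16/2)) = 2 * sqrt(2)+78511/891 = 90.94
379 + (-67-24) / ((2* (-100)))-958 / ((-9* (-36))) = 6099271 / 16200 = 376.50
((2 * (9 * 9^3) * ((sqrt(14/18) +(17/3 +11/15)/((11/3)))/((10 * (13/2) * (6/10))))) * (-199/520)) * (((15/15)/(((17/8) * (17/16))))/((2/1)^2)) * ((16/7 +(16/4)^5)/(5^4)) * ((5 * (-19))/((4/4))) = 158412889728 * sqrt(7)/213679375 +45622912241664/11752365625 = 5843.47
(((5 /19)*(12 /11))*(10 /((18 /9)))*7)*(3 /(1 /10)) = 63000 /209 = 301.44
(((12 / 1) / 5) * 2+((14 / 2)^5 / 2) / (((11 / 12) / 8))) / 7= 4033944 / 385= 10477.78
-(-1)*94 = 94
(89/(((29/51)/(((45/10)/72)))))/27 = 1513/4176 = 0.36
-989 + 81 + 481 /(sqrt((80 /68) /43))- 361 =-1269 + 481 * sqrt(3655) /10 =1638.96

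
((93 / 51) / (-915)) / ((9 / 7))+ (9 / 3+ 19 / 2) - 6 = 1819501 / 279990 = 6.50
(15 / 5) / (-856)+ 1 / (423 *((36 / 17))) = -7783 / 3258792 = -0.00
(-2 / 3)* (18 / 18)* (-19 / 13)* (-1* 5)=-190 / 39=-4.87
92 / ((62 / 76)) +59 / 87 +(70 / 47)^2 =689127329 / 5957673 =115.67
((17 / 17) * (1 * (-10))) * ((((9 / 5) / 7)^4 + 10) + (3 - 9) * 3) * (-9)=-215971902 / 300125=-719.61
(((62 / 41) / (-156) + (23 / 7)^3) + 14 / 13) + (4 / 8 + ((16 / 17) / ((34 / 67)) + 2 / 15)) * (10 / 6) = 19346788612 / 475512219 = 40.69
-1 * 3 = -3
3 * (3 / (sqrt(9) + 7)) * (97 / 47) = 873 / 470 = 1.86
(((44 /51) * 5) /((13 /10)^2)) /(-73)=-22000 /629187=-0.03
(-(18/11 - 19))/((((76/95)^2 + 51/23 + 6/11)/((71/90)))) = 1559515/387414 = 4.03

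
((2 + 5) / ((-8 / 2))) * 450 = -1575 / 2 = -787.50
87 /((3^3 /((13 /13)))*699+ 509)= 87 /19382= 0.00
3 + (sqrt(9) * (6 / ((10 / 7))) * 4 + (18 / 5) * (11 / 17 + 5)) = 6267 / 85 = 73.73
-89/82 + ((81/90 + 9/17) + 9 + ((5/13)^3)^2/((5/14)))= 157332677026/16821429365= 9.35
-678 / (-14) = 339 / 7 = 48.43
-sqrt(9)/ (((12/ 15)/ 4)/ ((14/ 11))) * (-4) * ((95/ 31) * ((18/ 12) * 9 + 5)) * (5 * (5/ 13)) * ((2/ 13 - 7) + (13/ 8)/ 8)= -50996938125/ 922064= -55307.37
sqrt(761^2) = 761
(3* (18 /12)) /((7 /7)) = 9 /2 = 4.50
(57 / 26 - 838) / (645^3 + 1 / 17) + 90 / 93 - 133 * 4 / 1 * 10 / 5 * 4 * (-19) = 80864.97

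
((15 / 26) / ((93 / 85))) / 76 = 425 / 61256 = 0.01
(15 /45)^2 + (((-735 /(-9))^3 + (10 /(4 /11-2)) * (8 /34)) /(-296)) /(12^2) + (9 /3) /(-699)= -57763870769 /4558508928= -12.67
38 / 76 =1 / 2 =0.50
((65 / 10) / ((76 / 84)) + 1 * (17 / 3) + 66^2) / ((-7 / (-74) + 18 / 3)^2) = 1363658162 / 11593857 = 117.62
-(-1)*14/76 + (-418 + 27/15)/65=-76803/12350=-6.22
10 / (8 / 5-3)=-50 / 7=-7.14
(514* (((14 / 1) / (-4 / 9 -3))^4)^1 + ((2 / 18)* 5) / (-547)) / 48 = 637786220655067 / 218231706384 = 2922.52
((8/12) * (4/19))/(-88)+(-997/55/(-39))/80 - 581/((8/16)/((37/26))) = -1797144619/1086800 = -1653.61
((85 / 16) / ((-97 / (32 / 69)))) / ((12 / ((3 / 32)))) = -85 / 428352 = -0.00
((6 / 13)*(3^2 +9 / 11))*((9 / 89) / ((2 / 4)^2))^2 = 839808 / 1132703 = 0.74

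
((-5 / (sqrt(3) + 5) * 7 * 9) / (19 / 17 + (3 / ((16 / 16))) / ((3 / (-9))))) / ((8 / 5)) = 133875 / 23584-26775 * sqrt(3) / 23584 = 3.71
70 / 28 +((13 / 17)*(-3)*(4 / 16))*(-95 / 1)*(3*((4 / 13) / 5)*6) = 2137 / 34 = 62.85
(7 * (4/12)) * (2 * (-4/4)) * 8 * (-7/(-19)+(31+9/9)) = -22960/19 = -1208.42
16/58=8/29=0.28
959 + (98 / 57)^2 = 961.96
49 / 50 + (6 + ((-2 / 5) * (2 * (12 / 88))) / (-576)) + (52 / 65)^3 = 988969 / 132000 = 7.49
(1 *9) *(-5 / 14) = -45 / 14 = -3.21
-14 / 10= -7 / 5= -1.40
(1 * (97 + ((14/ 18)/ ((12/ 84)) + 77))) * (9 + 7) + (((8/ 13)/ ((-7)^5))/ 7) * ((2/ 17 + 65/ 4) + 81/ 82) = 27545893628794/ 9594158301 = 2871.11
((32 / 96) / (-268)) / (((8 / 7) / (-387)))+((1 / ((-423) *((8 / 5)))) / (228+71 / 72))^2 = 542209025029463 / 1287371151216224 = 0.42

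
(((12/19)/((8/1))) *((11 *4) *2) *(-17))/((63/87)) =-21692/133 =-163.10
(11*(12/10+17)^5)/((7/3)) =29418658269/3125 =9413970.65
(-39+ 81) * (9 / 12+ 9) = 409.50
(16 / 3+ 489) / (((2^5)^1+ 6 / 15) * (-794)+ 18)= -7415 / 385614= -0.02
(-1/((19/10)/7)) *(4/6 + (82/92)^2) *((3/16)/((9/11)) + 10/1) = -159390875/2894688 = -55.06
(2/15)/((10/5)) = 1/15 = 0.07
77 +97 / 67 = 5256 / 67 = 78.45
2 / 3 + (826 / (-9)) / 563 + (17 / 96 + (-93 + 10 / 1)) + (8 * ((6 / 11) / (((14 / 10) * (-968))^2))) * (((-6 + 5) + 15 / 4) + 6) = -82.32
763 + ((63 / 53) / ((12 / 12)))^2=2147236 / 2809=764.41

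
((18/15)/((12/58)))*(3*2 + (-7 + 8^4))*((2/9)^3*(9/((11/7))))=147784/99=1492.77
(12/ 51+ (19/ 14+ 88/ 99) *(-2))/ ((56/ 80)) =-45590/ 7497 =-6.08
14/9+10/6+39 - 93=-50.78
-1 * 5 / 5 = -1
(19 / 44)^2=361 / 1936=0.19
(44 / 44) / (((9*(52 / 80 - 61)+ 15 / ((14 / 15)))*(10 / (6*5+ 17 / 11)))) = -4858 / 811701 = -0.01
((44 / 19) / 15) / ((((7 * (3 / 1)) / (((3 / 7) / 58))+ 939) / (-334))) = -14696 / 1077585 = -0.01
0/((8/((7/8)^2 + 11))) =0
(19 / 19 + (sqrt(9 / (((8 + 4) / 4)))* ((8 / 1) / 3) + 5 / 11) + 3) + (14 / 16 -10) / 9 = 2725 / 792 + 8* sqrt(3) / 3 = 8.06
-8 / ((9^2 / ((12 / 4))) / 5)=-40 / 27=-1.48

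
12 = 12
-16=-16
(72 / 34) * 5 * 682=122760 / 17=7221.18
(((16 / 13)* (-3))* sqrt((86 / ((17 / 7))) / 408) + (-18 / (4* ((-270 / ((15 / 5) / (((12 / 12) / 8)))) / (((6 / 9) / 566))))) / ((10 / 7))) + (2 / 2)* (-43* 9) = -8214068 / 21225-8* sqrt(903) / 221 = -388.09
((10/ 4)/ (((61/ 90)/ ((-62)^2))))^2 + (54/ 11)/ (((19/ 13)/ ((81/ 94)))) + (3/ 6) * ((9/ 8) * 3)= 117569840987235357/ 584822128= 201035212.86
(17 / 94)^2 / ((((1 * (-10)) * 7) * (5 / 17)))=-4913 / 3092600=-0.00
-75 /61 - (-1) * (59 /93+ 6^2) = 200852 /5673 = 35.40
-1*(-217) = 217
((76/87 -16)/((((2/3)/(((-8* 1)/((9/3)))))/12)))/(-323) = -21056/9367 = -2.25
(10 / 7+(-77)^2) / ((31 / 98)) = 581182 / 31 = 18747.81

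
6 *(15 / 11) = 90 / 11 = 8.18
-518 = -518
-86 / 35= -2.46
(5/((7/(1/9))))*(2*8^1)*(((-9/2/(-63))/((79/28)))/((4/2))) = 80/4977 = 0.02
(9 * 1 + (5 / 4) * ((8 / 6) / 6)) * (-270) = -2505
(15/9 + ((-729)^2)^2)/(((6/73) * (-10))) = -15463017122426/45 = -343622602720.58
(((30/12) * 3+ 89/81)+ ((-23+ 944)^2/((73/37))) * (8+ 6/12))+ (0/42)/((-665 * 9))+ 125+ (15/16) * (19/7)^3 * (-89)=118537723666667/32450544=3652873.24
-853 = -853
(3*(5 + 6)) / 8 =33 / 8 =4.12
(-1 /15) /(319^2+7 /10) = -2 /3052851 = -0.00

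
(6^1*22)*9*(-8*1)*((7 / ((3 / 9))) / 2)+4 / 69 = -6885644 / 69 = -99791.94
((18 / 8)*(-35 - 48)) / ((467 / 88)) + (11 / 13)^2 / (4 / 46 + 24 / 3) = -515286695 / 14679678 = -35.10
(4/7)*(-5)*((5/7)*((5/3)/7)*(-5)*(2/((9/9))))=5000/1029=4.86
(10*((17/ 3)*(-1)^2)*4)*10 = 6800/ 3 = 2266.67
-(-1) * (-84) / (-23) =84 / 23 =3.65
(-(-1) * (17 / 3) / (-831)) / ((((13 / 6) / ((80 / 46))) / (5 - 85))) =108800 / 248469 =0.44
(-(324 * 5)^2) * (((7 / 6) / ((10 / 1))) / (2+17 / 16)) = -699840 / 7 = -99977.14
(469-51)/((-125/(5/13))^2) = 418/105625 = 0.00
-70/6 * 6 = -70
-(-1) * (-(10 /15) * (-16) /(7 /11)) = 16.76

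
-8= -8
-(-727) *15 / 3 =3635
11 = 11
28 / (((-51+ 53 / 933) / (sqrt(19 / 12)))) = -311 * sqrt(57) / 3395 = -0.69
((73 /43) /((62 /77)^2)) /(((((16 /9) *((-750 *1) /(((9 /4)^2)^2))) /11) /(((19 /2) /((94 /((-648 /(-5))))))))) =-144220470459219 /19887933440000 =-7.25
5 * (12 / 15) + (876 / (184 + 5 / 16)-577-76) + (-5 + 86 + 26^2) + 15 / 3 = 115751 / 983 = 117.75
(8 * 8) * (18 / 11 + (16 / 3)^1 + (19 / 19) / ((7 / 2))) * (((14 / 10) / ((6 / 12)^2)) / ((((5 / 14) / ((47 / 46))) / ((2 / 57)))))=282318848 / 1081575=261.03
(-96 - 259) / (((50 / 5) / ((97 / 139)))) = -6887 / 278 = -24.77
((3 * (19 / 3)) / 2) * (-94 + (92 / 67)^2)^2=1624347088038 / 20151121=80608.27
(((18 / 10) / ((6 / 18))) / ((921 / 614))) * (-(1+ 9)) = -36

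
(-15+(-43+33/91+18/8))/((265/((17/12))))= -0.30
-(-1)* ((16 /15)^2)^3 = 16777216 /11390625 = 1.47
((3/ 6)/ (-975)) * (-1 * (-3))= -1/ 650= -0.00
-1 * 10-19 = -29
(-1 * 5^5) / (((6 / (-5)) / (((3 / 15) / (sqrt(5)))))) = 625 * sqrt(5) / 6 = 232.92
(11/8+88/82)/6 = 803/1968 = 0.41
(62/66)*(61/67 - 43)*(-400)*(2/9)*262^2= 1600228928000/6633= 241252665.16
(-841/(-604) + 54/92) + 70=71.98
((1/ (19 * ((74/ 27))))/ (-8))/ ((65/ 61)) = -1647/ 731120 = -0.00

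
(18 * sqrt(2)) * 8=144 * sqrt(2)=203.65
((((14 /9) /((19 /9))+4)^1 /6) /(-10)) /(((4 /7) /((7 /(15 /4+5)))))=-0.11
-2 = -2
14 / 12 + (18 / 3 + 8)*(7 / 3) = 203 / 6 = 33.83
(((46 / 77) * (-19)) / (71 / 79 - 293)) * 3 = 34523 / 296142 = 0.12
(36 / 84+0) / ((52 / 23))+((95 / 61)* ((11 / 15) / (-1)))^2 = 18210625 / 12189996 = 1.49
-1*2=-2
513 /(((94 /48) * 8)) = 1539 /47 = 32.74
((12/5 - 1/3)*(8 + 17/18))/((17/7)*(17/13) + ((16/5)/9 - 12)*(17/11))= -4995991/4005438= -1.25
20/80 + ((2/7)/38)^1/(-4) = 33/133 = 0.25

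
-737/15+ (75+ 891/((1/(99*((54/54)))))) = 1323523/15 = 88234.87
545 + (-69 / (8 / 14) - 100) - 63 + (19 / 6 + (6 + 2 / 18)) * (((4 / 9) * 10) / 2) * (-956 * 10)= -63776155 / 324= -196839.98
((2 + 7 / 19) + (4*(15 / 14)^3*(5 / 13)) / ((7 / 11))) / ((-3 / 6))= -6336045 / 593047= -10.68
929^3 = 801765089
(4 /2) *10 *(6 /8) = 15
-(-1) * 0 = 0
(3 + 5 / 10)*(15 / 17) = 105 / 34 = 3.09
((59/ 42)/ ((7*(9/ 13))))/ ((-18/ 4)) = -767/ 11907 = -0.06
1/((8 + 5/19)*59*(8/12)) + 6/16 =28017/74104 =0.38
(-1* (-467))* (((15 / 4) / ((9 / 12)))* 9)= 21015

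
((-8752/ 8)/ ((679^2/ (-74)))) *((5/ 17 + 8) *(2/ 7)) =22829592/ 54863879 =0.42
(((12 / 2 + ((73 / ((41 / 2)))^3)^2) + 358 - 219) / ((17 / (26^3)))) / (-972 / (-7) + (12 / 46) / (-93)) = 455019884237044736428 / 27981377301103567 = 16261.53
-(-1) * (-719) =-719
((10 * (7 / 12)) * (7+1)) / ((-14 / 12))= -40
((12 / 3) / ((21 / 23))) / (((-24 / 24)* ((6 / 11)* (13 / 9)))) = -506 / 91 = -5.56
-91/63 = -13/9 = -1.44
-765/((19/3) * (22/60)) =-68850/209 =-329.43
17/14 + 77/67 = 2217/938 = 2.36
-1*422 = -422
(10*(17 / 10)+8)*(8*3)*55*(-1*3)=-99000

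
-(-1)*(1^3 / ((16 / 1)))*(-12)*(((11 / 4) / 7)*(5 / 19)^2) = -825 / 40432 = -0.02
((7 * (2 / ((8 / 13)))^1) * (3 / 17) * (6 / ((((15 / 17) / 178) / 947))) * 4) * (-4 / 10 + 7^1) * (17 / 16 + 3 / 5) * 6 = 302962913253 / 250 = 1211851653.01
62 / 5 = 12.40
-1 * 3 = -3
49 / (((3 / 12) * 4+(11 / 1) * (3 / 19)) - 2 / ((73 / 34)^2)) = 4961299 / 233180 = 21.28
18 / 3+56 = 62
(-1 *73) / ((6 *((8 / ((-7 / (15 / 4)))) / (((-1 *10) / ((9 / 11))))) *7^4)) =-803 / 55566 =-0.01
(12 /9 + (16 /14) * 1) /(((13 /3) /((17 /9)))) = 68 /63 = 1.08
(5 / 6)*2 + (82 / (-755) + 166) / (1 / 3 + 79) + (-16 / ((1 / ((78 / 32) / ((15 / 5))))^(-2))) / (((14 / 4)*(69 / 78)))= -46860923 / 11512995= -4.07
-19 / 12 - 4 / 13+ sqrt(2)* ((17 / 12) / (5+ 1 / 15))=-1.50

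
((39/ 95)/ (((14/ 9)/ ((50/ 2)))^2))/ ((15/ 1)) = 26325/ 3724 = 7.07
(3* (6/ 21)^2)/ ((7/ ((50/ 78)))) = 100/ 4459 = 0.02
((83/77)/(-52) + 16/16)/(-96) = -1307/128128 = -0.01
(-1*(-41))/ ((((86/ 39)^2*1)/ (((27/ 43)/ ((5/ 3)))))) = 5051241/ 1590140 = 3.18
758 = 758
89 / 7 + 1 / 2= 185 / 14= 13.21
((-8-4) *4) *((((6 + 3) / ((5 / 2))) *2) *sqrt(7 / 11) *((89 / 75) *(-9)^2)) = -26499.65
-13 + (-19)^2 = 348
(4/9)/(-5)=-4/45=-0.09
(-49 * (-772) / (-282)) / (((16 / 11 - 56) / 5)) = 104027 / 8460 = 12.30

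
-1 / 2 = -0.50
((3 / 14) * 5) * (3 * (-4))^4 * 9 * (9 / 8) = 1574640 / 7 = 224948.57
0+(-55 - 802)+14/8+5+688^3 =1302639287/4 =325659821.75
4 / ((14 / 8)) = 16 / 7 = 2.29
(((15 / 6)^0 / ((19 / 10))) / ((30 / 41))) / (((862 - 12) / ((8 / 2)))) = 82 / 24225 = 0.00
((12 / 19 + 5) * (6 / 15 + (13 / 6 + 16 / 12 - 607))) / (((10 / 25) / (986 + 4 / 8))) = -1273210441 / 152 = -8376384.48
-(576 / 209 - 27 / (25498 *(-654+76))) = -40617243 / 14737844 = -2.76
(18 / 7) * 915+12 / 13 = 214194 / 91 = 2353.78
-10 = -10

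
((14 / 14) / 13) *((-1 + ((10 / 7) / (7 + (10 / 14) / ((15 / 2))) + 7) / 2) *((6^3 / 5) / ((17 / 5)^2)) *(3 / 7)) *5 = 6277500 / 3918551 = 1.60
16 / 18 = 8 / 9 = 0.89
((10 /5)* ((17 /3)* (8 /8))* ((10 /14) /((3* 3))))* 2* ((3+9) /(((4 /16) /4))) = 21760 /63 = 345.40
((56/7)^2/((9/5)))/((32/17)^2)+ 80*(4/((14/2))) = 56195/1008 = 55.75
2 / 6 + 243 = 730 / 3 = 243.33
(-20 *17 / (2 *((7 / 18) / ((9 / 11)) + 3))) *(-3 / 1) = 82620 / 563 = 146.75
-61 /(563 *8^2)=-61 /36032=-0.00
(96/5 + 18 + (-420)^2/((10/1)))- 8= 88346/5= 17669.20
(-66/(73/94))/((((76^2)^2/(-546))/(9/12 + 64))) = 109666557/1217719424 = 0.09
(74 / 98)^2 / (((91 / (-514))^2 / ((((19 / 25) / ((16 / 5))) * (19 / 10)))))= 32642010241 / 3976536200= 8.21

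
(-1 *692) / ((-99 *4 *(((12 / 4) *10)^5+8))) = 173 / 2405700792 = 0.00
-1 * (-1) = 1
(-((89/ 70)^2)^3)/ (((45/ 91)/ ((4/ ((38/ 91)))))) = -83989838172409/ 1026427500000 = -81.83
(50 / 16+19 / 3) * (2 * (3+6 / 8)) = 1135 / 16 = 70.94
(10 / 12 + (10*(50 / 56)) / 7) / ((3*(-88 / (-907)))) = 140585 / 19404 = 7.25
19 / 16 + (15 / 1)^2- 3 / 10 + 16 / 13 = 236203 / 1040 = 227.12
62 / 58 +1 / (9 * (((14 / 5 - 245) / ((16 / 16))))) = 337724 / 316071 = 1.07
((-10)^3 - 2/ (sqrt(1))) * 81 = -81162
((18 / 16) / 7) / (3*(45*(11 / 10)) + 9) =1 / 980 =0.00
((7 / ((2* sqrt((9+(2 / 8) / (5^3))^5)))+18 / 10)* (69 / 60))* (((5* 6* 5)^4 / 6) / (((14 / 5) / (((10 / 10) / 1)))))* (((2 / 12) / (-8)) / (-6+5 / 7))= 247822.41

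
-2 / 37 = -0.05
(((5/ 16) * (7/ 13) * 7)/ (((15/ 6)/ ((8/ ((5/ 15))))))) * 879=129213/ 13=9939.46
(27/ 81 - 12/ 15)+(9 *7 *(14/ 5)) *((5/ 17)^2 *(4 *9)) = 548.88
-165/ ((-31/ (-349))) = -57585/ 31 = -1857.58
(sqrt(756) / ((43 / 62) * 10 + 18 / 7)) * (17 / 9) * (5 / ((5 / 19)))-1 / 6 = -1 / 6 + 140182 * sqrt(21) / 6189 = 103.63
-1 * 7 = -7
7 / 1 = 7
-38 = -38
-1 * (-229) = 229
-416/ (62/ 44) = -9152/ 31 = -295.23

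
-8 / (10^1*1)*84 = -336 / 5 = -67.20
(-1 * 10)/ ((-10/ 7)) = 7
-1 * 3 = -3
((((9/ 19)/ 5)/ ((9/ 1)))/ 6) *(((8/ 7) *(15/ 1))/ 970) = 2/ 64505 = 0.00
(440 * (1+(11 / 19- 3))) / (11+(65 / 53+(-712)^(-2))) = -5803494912 / 113481737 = -51.14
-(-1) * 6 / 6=1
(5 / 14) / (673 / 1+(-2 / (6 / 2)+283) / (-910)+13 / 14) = 975 / 1838978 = 0.00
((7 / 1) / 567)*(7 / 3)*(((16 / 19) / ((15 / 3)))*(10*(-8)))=-0.39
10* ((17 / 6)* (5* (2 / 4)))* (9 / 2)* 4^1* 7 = 8925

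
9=9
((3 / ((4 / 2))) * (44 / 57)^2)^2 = 937024 / 1172889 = 0.80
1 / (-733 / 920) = -920 / 733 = -1.26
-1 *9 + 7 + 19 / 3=13 / 3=4.33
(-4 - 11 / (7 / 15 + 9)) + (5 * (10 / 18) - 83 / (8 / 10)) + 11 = -243163 / 2556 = -95.13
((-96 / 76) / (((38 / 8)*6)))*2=-32 / 361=-0.09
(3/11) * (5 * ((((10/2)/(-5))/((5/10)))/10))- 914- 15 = -10222/11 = -929.27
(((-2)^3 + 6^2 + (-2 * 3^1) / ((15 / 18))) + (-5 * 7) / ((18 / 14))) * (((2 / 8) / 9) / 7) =-289 / 11340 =-0.03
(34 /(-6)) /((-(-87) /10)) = -170 /261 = -0.65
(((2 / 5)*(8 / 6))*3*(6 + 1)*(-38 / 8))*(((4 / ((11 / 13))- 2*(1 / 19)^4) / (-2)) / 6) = 1581223 / 75449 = 20.96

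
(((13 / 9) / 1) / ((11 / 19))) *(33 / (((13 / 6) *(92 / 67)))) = 1273 / 46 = 27.67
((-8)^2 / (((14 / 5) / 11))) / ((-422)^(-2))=313427840 / 7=44775405.71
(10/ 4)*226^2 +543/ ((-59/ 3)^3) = 127689.93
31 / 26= 1.19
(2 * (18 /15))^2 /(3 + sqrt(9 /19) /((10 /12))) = 912 /439 - 288 * sqrt(19) /2195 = 1.51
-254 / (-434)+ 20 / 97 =16659 / 21049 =0.79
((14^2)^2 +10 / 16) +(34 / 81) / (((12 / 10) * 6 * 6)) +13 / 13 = 672154937 / 17496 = 38417.63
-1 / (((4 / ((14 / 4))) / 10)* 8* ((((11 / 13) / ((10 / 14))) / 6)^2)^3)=-549803712656250 / 29774625727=-18465.51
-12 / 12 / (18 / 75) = -25 / 6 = -4.17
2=2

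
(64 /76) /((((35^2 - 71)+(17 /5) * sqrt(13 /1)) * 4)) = 115400 /632493717 - 340 * sqrt(13) /632493717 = 0.00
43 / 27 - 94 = -2495 / 27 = -92.41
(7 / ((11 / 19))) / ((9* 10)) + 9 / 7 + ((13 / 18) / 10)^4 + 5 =518945223197 / 80831520000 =6.42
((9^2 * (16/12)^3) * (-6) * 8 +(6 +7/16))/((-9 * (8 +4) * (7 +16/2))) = 147353/25920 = 5.68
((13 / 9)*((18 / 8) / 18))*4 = 13 / 18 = 0.72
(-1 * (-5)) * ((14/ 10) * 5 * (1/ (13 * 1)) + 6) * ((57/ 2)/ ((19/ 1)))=1275/ 26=49.04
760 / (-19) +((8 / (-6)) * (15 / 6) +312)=806 / 3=268.67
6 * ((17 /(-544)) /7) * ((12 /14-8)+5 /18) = 865 /4704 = 0.18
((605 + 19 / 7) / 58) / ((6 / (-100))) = -35450 / 203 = -174.63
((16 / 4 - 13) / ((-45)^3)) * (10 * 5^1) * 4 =8 / 405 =0.02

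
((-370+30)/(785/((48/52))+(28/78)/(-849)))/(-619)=45030960/69719535451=0.00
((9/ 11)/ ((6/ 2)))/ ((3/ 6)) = 6/ 11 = 0.55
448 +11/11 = 449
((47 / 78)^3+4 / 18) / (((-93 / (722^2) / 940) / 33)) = -141003729050030 / 1838889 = -76678760.41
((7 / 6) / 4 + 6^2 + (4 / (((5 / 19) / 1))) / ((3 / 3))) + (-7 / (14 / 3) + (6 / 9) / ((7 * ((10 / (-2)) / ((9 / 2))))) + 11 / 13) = 554213 / 10920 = 50.75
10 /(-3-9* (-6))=10 /51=0.20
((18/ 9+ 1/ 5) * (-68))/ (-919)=748/ 4595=0.16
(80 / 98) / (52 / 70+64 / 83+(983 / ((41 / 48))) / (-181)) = -61594300 / 365511867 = -0.17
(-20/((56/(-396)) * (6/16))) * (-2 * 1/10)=-528/7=-75.43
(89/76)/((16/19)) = 89/64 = 1.39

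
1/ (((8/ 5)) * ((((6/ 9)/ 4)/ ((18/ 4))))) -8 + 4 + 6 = 151/ 8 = 18.88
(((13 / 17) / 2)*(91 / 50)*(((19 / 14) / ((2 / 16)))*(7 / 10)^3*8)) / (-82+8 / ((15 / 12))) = -157339 / 573750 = -0.27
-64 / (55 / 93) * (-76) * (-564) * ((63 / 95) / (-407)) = 845945856 / 111925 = 7558.15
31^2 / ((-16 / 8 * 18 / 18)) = -961 / 2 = -480.50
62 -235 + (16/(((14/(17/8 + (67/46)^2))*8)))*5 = -5035097/29624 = -169.97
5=5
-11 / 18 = -0.61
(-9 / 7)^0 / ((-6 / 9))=-3 / 2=-1.50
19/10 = 1.90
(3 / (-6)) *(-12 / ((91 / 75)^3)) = 2531250 / 753571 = 3.36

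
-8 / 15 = -0.53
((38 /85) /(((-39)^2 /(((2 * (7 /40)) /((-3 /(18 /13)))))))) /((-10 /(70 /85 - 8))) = -8113 /238099875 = -0.00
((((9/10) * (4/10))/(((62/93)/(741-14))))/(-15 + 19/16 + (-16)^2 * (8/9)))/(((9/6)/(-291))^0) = 1.84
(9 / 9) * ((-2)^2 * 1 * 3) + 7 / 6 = 79 / 6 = 13.17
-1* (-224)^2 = -50176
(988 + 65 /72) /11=71201 /792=89.90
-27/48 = -9/16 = -0.56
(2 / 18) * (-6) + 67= 199 / 3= 66.33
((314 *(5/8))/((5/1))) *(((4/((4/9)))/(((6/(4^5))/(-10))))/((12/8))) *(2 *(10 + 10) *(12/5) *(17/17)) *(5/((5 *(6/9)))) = -57876480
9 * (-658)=-5922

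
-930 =-930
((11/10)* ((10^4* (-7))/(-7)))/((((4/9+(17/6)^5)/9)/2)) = 1539648000/1423313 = 1081.74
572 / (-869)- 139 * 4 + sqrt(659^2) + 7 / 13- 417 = -322601 / 1027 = -314.12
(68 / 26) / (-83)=-34 / 1079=-0.03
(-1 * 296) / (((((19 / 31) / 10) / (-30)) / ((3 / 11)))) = 8258400 / 209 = 39513.88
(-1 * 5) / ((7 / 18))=-90 / 7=-12.86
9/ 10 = 0.90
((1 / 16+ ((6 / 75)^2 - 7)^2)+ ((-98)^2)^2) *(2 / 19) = 576480406080881 / 59375000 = 9709143.68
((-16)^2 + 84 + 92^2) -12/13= 114440/13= 8803.08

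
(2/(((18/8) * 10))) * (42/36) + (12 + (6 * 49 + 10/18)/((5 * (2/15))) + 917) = 370153/270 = 1370.94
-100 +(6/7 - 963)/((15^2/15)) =-1149/7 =-164.14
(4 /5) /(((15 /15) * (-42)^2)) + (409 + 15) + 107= 531.00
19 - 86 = -67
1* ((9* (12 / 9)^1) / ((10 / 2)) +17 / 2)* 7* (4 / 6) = 763 / 15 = 50.87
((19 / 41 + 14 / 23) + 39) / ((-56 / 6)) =-28341 / 6601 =-4.29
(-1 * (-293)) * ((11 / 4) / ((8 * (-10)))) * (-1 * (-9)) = -29007 / 320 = -90.65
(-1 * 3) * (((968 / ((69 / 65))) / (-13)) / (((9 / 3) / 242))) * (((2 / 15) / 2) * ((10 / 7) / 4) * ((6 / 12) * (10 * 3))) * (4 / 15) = 2342560 / 1449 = 1616.67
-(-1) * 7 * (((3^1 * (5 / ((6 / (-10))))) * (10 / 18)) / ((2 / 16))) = -7000 / 9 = -777.78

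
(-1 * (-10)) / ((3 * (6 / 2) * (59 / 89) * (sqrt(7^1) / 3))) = 890 * sqrt(7) / 1239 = 1.90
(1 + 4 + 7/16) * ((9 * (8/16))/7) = 783/224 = 3.50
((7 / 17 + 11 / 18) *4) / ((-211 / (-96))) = 20032 / 10761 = 1.86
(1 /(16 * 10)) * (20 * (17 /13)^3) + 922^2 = 14941081297 /17576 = 850084.28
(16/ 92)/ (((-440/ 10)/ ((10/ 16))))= -5/ 2024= -0.00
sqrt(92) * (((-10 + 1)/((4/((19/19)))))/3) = -3 * sqrt(23)/2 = -7.19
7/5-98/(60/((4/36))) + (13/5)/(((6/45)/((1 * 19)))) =371.72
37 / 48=0.77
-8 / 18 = -4 / 9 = -0.44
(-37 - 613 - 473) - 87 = -1210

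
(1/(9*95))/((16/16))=1/855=0.00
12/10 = 6/5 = 1.20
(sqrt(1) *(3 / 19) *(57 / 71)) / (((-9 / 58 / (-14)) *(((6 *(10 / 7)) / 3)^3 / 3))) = 208887 / 142000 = 1.47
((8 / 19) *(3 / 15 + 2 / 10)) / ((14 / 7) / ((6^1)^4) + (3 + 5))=10368 / 492575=0.02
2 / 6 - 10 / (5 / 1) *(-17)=103 / 3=34.33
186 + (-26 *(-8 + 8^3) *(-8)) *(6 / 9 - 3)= -244422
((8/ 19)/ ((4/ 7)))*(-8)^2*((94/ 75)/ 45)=84224/ 64125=1.31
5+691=696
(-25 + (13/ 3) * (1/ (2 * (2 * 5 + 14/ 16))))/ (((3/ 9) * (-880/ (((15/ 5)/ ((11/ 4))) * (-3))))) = -19419/ 70180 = -0.28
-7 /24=-0.29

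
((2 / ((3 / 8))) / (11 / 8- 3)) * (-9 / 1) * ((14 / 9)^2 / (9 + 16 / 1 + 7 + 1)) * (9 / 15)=25088 / 19305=1.30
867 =867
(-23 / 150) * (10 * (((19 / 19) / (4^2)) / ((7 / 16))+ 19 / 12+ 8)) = -14.91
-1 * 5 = -5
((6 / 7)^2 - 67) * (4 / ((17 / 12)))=-9168 / 49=-187.10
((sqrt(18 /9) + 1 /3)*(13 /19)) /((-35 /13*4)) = -169*sqrt(2) /2660 - 169 /7980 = -0.11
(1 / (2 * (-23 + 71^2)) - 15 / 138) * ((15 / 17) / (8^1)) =-376005 / 31392608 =-0.01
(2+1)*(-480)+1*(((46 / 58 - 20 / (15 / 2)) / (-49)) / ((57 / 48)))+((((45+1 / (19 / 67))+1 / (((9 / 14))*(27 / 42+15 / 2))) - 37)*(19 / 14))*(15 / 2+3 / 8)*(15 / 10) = -3245385337 / 2591904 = -1252.12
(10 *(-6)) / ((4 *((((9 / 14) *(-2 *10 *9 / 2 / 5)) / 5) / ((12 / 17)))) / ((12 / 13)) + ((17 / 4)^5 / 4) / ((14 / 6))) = -2867200 / 6420373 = -0.45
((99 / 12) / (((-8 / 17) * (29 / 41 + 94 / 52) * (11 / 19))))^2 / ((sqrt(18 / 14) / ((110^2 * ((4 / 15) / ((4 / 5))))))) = 89657131875025 * sqrt(7) / 460016704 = 515656.22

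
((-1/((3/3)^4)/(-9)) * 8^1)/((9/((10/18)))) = 40/729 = 0.05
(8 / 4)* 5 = 10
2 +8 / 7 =22 / 7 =3.14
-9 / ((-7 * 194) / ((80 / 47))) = 360 / 31913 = 0.01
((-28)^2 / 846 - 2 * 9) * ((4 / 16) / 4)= -3611 / 3384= -1.07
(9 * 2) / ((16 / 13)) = 117 / 8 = 14.62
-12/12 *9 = -9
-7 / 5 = -1.40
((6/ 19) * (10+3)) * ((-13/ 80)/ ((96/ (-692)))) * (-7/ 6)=-204659/ 36480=-5.61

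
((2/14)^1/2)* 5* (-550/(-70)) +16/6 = 1609/294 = 5.47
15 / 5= 3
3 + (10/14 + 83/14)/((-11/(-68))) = 3393/77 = 44.06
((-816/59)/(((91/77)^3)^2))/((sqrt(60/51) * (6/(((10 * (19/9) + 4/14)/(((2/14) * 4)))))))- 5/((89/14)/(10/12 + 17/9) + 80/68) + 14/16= -40597091876 * sqrt(85)/12815177895- 89901/163816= -29.76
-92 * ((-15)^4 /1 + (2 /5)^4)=-2910938972 /625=-4657502.36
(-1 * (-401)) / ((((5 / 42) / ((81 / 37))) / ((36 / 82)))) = 24555636 / 7585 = 3237.39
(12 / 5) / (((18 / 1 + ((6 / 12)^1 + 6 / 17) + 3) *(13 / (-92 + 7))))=-6936 / 9659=-0.72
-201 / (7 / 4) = -804 / 7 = -114.86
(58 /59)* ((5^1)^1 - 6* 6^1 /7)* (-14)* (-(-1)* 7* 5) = 68.81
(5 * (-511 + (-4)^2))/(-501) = 825/167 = 4.94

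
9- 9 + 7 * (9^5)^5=5025285913842968121391743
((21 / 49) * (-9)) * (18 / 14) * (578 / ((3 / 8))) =-374544 / 49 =-7643.76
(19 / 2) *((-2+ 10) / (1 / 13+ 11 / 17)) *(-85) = -71383 / 8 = -8922.88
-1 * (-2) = 2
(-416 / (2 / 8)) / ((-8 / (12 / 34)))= 1248 / 17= 73.41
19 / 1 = 19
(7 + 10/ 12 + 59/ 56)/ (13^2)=1493/ 28392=0.05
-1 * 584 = -584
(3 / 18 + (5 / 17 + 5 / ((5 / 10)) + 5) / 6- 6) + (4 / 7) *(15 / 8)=-790 / 357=-2.21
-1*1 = -1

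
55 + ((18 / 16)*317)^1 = 3293 / 8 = 411.62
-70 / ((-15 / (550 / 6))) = 3850 / 9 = 427.78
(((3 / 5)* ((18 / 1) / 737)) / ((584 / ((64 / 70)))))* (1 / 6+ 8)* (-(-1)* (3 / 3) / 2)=126 / 1345025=0.00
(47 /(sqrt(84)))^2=2209 /84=26.30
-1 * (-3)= 3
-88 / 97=-0.91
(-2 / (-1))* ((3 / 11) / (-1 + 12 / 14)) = -42 / 11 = -3.82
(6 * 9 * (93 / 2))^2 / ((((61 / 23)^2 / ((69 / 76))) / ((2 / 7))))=230143221621 / 989786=232518.16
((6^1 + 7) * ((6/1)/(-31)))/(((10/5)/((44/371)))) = -1716/11501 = -0.15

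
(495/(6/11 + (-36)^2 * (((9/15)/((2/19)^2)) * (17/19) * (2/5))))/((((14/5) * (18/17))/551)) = 708379375/193401096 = 3.66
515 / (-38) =-515 / 38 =-13.55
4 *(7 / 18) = 14 / 9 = 1.56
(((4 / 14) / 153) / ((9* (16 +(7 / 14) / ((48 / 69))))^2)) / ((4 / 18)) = 1024 / 2758922775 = 0.00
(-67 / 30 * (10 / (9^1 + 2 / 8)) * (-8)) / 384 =67 / 1332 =0.05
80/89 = 0.90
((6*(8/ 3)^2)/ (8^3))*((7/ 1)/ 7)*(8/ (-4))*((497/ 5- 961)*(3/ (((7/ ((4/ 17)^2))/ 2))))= 68928/ 10115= 6.81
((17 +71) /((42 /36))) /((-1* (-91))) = 528 /637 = 0.83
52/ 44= 1.18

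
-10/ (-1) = 10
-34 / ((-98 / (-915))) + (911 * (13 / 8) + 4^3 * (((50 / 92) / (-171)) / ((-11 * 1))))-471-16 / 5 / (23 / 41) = 58190064113 / 84795480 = 686.24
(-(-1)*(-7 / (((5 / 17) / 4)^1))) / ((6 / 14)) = -3332 / 15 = -222.13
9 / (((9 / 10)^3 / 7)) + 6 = 7486 / 81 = 92.42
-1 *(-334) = 334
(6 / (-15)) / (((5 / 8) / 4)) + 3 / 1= 11 / 25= 0.44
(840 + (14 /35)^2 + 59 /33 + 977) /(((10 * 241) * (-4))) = -187579 /994125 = -0.19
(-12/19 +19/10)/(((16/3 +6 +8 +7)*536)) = 723/8045360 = 0.00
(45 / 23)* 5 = 225 / 23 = 9.78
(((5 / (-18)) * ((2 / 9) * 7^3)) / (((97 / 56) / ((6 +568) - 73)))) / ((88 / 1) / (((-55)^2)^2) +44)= -3335544231250 / 23965492113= -139.18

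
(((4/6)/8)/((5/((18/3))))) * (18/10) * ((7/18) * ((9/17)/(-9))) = -7/1700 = -0.00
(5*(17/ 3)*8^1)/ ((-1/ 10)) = -2266.67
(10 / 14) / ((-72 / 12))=-5 / 42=-0.12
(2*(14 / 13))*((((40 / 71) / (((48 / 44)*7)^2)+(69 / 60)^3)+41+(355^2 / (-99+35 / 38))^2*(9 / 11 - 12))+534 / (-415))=-58647535151156900473254151 / 1474897397119146000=-39763806.80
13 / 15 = 0.87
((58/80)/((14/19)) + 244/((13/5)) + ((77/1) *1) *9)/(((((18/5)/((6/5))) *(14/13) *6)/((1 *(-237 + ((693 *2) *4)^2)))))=19586846694633/15680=1249161141.24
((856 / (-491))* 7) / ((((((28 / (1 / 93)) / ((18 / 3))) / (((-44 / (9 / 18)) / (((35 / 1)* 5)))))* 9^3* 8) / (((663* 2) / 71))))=2080936 / 45956384775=0.00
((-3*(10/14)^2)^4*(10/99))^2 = 1235961914062500/4021184598921721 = 0.31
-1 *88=-88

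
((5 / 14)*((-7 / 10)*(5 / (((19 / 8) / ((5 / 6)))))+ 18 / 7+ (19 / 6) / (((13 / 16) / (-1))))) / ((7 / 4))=-0.52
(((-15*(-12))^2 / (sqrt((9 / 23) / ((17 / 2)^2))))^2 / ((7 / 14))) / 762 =64608840000 / 127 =508731023.62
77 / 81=0.95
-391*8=-3128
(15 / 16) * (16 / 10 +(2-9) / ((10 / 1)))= 27 / 32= 0.84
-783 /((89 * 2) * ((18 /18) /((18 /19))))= -7047 /1691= -4.17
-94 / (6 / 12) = -188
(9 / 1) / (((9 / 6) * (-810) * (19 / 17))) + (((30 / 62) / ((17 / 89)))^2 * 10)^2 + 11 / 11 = 814924142231992168 / 197847164436165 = 4118.96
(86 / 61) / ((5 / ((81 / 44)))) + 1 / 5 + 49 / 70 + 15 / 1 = 55086 / 3355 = 16.42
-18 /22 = -9 /11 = -0.82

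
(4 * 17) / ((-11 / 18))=-1224 / 11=-111.27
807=807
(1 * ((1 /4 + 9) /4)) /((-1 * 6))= -37 /96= -0.39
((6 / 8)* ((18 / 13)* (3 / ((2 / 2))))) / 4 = 81 / 104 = 0.78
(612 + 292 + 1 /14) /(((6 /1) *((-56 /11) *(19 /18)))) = -417681 /14896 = -28.04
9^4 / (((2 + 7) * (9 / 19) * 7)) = 219.86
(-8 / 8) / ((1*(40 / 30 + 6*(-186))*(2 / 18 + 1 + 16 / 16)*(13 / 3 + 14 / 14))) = 81 / 1016576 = 0.00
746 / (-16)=-373 / 8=-46.62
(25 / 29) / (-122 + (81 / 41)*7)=-205 / 25723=-0.01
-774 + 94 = -680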